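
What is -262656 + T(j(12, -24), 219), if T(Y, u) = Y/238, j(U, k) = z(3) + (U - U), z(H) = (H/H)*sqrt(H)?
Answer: -262656 + sqrt(3)/238 ≈ -2.6266e+5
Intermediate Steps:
z(H) = sqrt(H) (z(H) = 1*sqrt(H) = sqrt(H))
j(U, k) = sqrt(3) (j(U, k) = sqrt(3) + (U - U) = sqrt(3) + 0 = sqrt(3))
T(Y, u) = Y/238 (T(Y, u) = Y*(1/238) = Y/238)
-262656 + T(j(12, -24), 219) = -262656 + sqrt(3)/238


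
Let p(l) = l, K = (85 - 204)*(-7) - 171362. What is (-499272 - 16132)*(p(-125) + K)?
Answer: 87955754216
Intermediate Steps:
K = -170529 (K = -119*(-7) - 171362 = 833 - 171362 = -170529)
(-499272 - 16132)*(p(-125) + K) = (-499272 - 16132)*(-125 - 170529) = -515404*(-170654) = 87955754216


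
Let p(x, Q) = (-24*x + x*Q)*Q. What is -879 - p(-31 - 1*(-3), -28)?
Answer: 39889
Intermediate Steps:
p(x, Q) = Q*(-24*x + Q*x) (p(x, Q) = (-24*x + Q*x)*Q = Q*(-24*x + Q*x))
-879 - p(-31 - 1*(-3), -28) = -879 - (-28)*(-31 - 1*(-3))*(-24 - 28) = -879 - (-28)*(-31 + 3)*(-52) = -879 - (-28)*(-28)*(-52) = -879 - 1*(-40768) = -879 + 40768 = 39889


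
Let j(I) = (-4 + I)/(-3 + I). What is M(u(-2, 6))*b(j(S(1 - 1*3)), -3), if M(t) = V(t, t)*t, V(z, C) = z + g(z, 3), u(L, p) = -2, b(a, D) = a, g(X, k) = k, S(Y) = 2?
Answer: -4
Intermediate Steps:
j(I) = (-4 + I)/(-3 + I)
V(z, C) = 3 + z (V(z, C) = z + 3 = 3 + z)
M(t) = t*(3 + t) (M(t) = (3 + t)*t = t*(3 + t))
M(u(-2, 6))*b(j(S(1 - 1*3)), -3) = (-2*(3 - 2))*((-4 + 2)/(-3 + 2)) = (-2*1)*(-2/(-1)) = -(-2)*(-2) = -2*2 = -4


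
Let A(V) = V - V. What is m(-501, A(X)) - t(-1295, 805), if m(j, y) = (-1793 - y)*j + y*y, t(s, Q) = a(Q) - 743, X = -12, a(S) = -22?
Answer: 899058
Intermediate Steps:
t(s, Q) = -765 (t(s, Q) = -22 - 743 = -765)
A(V) = 0
m(j, y) = y² + j*(-1793 - y) (m(j, y) = j*(-1793 - y) + y² = y² + j*(-1793 - y))
m(-501, A(X)) - t(-1295, 805) = (0² - 1793*(-501) - 1*(-501)*0) - 1*(-765) = (0 + 898293 + 0) + 765 = 898293 + 765 = 899058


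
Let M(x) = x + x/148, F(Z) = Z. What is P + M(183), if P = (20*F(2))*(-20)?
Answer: -91133/148 ≈ -615.76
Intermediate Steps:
P = -800 (P = (20*2)*(-20) = 40*(-20) = -800)
M(x) = 149*x/148 (M(x) = x + x*(1/148) = x + x/148 = 149*x/148)
P + M(183) = -800 + (149/148)*183 = -800 + 27267/148 = -91133/148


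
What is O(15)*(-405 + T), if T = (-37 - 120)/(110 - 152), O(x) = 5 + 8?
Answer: -219089/42 ≈ -5216.4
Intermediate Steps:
O(x) = 13
T = 157/42 (T = -157/(-42) = -157*(-1/42) = 157/42 ≈ 3.7381)
O(15)*(-405 + T) = 13*(-405 + 157/42) = 13*(-16853/42) = -219089/42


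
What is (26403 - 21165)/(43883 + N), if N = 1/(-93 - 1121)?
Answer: 706548/5919329 ≈ 0.11936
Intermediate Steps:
N = -1/1214 (N = 1/(-1214) = -1/1214 ≈ -0.00082372)
(26403 - 21165)/(43883 + N) = (26403 - 21165)/(43883 - 1/1214) = 5238/(53273961/1214) = 5238*(1214/53273961) = 706548/5919329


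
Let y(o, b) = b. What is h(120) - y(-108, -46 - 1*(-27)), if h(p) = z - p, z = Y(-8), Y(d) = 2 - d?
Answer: -91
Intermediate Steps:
z = 10 (z = 2 - 1*(-8) = 2 + 8 = 10)
h(p) = 10 - p
h(120) - y(-108, -46 - 1*(-27)) = (10 - 1*120) - (-46 - 1*(-27)) = (10 - 120) - (-46 + 27) = -110 - 1*(-19) = -110 + 19 = -91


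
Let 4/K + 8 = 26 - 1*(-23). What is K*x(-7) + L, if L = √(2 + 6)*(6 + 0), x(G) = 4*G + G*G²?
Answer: -1484/41 + 12*√2 ≈ -19.225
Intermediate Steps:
K = 4/41 (K = 4/(-8 + (26 - 1*(-23))) = 4/(-8 + (26 + 23)) = 4/(-8 + 49) = 4/41 ≈ 0.097561)
x(G) = G³ + 4*G (x(G) = 4*G + G³ = G³ + 4*G)
L = 12*√2 (L = √8*6 = (2*√2)*6 = 12*√2 ≈ 16.971)
K*x(-7) + L = 4*(-7*(4 + (-7)²))/41 + 12*√2 = 4*(-7*(4 + 49))/41 + 12*√2 = 4*(-7*53)/41 + 12*√2 = (4/41)*(-371) + 12*√2 = -1484/41 + 12*√2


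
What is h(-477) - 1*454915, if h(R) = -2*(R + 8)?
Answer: -453977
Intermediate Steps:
h(R) = -16 - 2*R (h(R) = -2*(8 + R) = -16 - 2*R)
h(-477) - 1*454915 = (-16 - 2*(-477)) - 1*454915 = (-16 + 954) - 454915 = 938 - 454915 = -453977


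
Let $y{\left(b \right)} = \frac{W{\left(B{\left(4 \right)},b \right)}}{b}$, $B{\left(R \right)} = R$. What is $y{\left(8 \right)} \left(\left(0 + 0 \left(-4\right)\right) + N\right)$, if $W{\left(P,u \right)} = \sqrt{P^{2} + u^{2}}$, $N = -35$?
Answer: $- \frac{35 \sqrt{5}}{2} \approx -39.131$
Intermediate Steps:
$y{\left(b \right)} = \frac{\sqrt{16 + b^{2}}}{b}$ ($y{\left(b \right)} = \frac{\sqrt{4^{2} + b^{2}}}{b} = \frac{\sqrt{16 + b^{2}}}{b}$)
$y{\left(8 \right)} \left(\left(0 + 0 \left(-4\right)\right) + N\right) = \frac{\sqrt{16 + 8^{2}}}{8} \left(\left(0 + 0 \left(-4\right)\right) - 35\right) = \frac{\sqrt{16 + 64}}{8} \left(\left(0 + 0\right) - 35\right) = \frac{\sqrt{80}}{8} \left(0 - 35\right) = \frac{4 \sqrt{5}}{8} \left(-35\right) = \frac{\sqrt{5}}{2} \left(-35\right) = - \frac{35 \sqrt{5}}{2}$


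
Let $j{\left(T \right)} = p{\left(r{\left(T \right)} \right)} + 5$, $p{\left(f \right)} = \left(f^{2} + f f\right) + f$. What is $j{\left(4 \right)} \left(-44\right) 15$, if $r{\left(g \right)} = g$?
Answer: $-27060$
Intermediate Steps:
$p{\left(f \right)} = f + 2 f^{2}$ ($p{\left(f \right)} = \left(f^{2} + f^{2}\right) + f = 2 f^{2} + f = f + 2 f^{2}$)
$j{\left(T \right)} = 5 + T \left(1 + 2 T\right)$ ($j{\left(T \right)} = T \left(1 + 2 T\right) + 5 = 5 + T \left(1 + 2 T\right)$)
$j{\left(4 \right)} \left(-44\right) 15 = \left(5 + 4 \left(1 + 2 \cdot 4\right)\right) \left(-44\right) 15 = \left(5 + 4 \left(1 + 8\right)\right) \left(-44\right) 15 = \left(5 + 4 \cdot 9\right) \left(-44\right) 15 = \left(5 + 36\right) \left(-44\right) 15 = 41 \left(-44\right) 15 = \left(-1804\right) 15 = -27060$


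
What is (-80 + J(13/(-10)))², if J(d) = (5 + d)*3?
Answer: 474721/100 ≈ 4747.2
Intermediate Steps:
J(d) = 15 + 3*d
(-80 + J(13/(-10)))² = (-80 + (15 + 3*(13/(-10))))² = (-80 + (15 + 3*(13*(-⅒))))² = (-80 + (15 + 3*(-13/10)))² = (-80 + (15 - 39/10))² = (-80 + 111/10)² = (-689/10)² = 474721/100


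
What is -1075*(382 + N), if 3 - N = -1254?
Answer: -1761925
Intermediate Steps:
N = 1257 (N = 3 - 1*(-1254) = 3 + 1254 = 1257)
-1075*(382 + N) = -1075*(382 + 1257) = -1075*1639 = -1761925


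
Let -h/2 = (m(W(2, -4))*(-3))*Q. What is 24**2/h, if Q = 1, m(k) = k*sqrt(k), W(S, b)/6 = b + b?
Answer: I*sqrt(3)/6 ≈ 0.28868*I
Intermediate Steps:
W(S, b) = 12*b (W(S, b) = 6*(b + b) = 6*(2*b) = 12*b)
m(k) = k**(3/2)
h = -1152*I*sqrt(3) (h = -2*(12*(-4))**(3/2)*(-3) = -2*(-48)**(3/2)*(-3) = -2*-192*I*sqrt(3)*(-3) = -2*576*I*sqrt(3) = -1152*I*sqrt(3) ≈ -1995.3*I)
24**2/h = 24**2/((-1152*I*sqrt(3))) = 576*(I*sqrt(3)/3456) = I*sqrt(3)/6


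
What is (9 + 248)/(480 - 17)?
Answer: 257/463 ≈ 0.55508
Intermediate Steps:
(9 + 248)/(480 - 17) = 257/463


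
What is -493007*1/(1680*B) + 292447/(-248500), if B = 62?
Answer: -1092667993/184884000 ≈ -5.9100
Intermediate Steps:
-493007*1/(1680*B) + 292447/(-248500) = -493007/((62*(-24))*(-70)) + 292447/(-248500) = -493007/((-1488*(-70))) + 292447*(-1/248500) = -493007/104160 - 292447/248500 = -1092667993/184884000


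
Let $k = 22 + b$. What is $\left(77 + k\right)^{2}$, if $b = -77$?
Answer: $484$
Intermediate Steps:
$k = -55$ ($k = 22 - 77 = -55$)
$\left(77 + k\right)^{2} = \left(77 - 55\right)^{2} = 22^{2} = 484$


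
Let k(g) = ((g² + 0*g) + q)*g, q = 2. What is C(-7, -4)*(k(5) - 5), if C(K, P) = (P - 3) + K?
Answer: -1820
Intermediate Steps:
k(g) = g*(2 + g²) (k(g) = ((g² + 0*g) + 2)*g = ((g² + 0) + 2)*g = (g² + 2)*g = (2 + g²)*g = g*(2 + g²))
C(K, P) = -3 + K + P (C(K, P) = (-3 + P) + K = -3 + K + P)
C(-7, -4)*(k(5) - 5) = (-3 - 7 - 4)*(5*(2 + 5²) - 5) = -14*(5*(2 + 25) - 5) = -14*(5*27 - 5) = -14*(135 - 5) = -14*130 = -1820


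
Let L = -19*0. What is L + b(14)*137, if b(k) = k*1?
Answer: 1918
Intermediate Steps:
L = 0
b(k) = k
L + b(14)*137 = 0 + 14*137 = 0 + 1918 = 1918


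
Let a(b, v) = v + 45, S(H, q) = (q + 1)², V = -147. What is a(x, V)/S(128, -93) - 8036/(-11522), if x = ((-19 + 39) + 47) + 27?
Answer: 2387195/3482936 ≈ 0.68540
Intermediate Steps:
S(H, q) = (1 + q)²
x = 94 (x = (20 + 47) + 27 = 67 + 27 = 94)
a(b, v) = 45 + v
a(x, V)/S(128, -93) - 8036/(-11522) = (45 - 147)/((1 - 93)²) - 8036/(-11522) = -102/((-92)²) - 8036*(-1/11522) = -102/8464 + 574/823 = -102*1/8464 + 574/823 = -51/4232 + 574/823 = 2387195/3482936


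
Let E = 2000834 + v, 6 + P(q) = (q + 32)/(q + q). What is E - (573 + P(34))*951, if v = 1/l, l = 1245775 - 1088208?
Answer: 7825343673399/5357278 ≈ 1.4607e+6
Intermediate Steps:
P(q) = -6 + (32 + q)/(2*q) (P(q) = -6 + (q + 32)/(q + q) = -6 + (32 + q)/((2*q)) = -6 + (32 + q)*(1/(2*q)) = -6 + (32 + q)/(2*q))
l = 157567
v = 1/157567 ≈ 6.3465e-6
E = 315265410879/157567 (E = 2000834 + 1/157567 = 315265410879/157567 ≈ 2.0008e+6)
E - (573 + P(34))*951 = 315265410879/157567 - (573 + (-11/2 + 16/34))*951 = 315265410879/157567 - (573 + (-11/2 + 16*(1/34)))*951 = 315265410879/157567 - (573 + (-11/2 + 8/17))*951 = 315265410879/157567 - (573 - 171/34)*951 = 315265410879/157567 - 19311*951/34 = 315265410879/157567 - 1*18364761/34 = 315265410879/157567 - 18364761/34 = 7825343673399/5357278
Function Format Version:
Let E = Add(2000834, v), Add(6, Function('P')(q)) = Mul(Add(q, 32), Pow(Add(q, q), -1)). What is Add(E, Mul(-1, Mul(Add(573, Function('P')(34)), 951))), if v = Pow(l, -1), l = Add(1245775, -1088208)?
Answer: Rational(7825343673399, 5357278) ≈ 1.4607e+6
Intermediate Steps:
Function('P')(q) = Add(-6, Mul(Rational(1, 2), Pow(q, -1), Add(32, q))) (Function('P')(q) = Add(-6, Mul(Add(q, 32), Pow(Add(q, q), -1))) = Add(-6, Mul(Add(32, q), Pow(Mul(2, q), -1))) = Add(-6, Mul(Add(32, q), Mul(Rational(1, 2), Pow(q, -1)))) = Add(-6, Mul(Rational(1, 2), Pow(q, -1), Add(32, q))))
l = 157567
v = Rational(1, 157567) (v = Pow(157567, -1) = Rational(1, 157567) ≈ 6.3465e-6)
E = Rational(315265410879, 157567) (E = Add(2000834, Rational(1, 157567)) = Rational(315265410879, 157567) ≈ 2.0008e+6)
Add(E, Mul(-1, Mul(Add(573, Function('P')(34)), 951))) = Add(Rational(315265410879, 157567), Mul(-1, Mul(Add(573, Add(Rational(-11, 2), Mul(16, Pow(34, -1)))), 951))) = Add(Rational(315265410879, 157567), Mul(-1, Mul(Add(573, Add(Rational(-11, 2), Mul(16, Rational(1, 34)))), 951))) = Add(Rational(315265410879, 157567), Mul(-1, Mul(Add(573, Add(Rational(-11, 2), Rational(8, 17))), 951))) = Add(Rational(315265410879, 157567), Mul(-1, Mul(Add(573, Rational(-171, 34)), 951))) = Add(Rational(315265410879, 157567), Mul(-1, Mul(Rational(19311, 34), 951))) = Add(Rational(315265410879, 157567), Mul(-1, Rational(18364761, 34))) = Add(Rational(315265410879, 157567), Rational(-18364761, 34)) = Rational(7825343673399, 5357278)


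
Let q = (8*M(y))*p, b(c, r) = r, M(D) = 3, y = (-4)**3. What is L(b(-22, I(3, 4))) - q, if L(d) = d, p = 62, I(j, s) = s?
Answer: -1484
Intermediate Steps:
y = -64
q = 1488 (q = (8*3)*62 = 24*62 = 1488)
L(b(-22, I(3, 4))) - q = 4 - 1*1488 = 4 - 1488 = -1484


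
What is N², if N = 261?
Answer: 68121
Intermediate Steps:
N² = 261² = 68121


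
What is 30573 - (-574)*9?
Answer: 35739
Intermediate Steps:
30573 - (-574)*9 = 30573 - 1*(-5166) = 30573 + 5166 = 35739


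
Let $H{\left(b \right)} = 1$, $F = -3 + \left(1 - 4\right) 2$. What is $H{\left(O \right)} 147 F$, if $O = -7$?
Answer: $-1323$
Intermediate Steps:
$F = -9$ ($F = -3 - 6 = -9$)
$H{\left(O \right)} 147 F = 1 \cdot 147 \left(-9\right) = 147 \left(-9\right) = -1323$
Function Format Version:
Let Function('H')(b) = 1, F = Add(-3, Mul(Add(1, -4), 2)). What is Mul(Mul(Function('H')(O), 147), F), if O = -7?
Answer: -1323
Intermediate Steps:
F = -9 (F = Add(-3, Mul(-3, 2)) = Add(-3, -6) = -9)
Mul(Mul(Function('H')(O), 147), F) = Mul(Mul(1, 147), -9) = Mul(147, -9) = -1323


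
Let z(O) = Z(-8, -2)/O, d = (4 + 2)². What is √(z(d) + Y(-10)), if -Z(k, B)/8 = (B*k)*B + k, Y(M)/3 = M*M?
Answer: 2*√695/3 ≈ 17.575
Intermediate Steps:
Y(M) = 3*M² (Y(M) = 3*(M*M) = 3*M²)
Z(k, B) = -8*k - 8*k*B² (Z(k, B) = -8*((B*k)*B + k) = -8*(k*B² + k) = -8*(k + k*B²) = -8*k - 8*k*B²)
d = 36 (d = 6² = 36)
z(O) = 320/O (z(O) = (-8*(-8)*(1 + (-2)²))/O = (-8*(-8)*(1 + 4))/O = (-8*(-8)*5)/O = 320/O)
√(z(d) + Y(-10)) = √(320/36 + 3*(-10)²) = √(320*(1/36) + 3*100) = √(80/9 + 300) = √(2780/9) = 2*√695/3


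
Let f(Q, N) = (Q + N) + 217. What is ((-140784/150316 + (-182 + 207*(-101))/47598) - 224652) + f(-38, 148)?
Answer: -401249284674389/1788685242 ≈ -2.2433e+5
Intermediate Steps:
f(Q, N) = 217 + N + Q (f(Q, N) = (N + Q) + 217 = 217 + N + Q)
((-140784/150316 + (-182 + 207*(-101))/47598) - 224652) + f(-38, 148) = ((-140784/150316 + (-182 + 207*(-101))/47598) - 224652) + (217 + 148 - 38) = ((-140784*1/150316 + (-182 - 20907)*(1/47598)) - 224652) + 327 = ((-35196/37579 - 21089*1/47598) - 224652) + 327 = ((-35196/37579 - 21089/47598) - 224652) + 327 = (-2467762739/1788685242 - 224652) + 327 = -401834184748523/1788685242 + 327 = -401249284674389/1788685242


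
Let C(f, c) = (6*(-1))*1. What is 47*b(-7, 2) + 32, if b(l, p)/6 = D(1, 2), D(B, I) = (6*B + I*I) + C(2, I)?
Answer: 1160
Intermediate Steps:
C(f, c) = -6 (C(f, c) = -6*1 = -6)
D(B, I) = -6 + I² + 6*B (D(B, I) = (6*B + I*I) - 6 = (6*B + I²) - 6 = (I² + 6*B) - 6 = -6 + I² + 6*B)
b(l, p) = 24 (b(l, p) = 6*(-6 + 2² + 6*1) = 6*(-6 + 4 + 6) = 6*4 = 24)
47*b(-7, 2) + 32 = 47*24 + 32 = 1128 + 32 = 1160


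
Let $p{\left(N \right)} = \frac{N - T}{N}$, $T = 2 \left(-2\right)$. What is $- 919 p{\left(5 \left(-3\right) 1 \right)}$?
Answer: $- \frac{10109}{15} \approx -673.93$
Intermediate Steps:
$T = -4$
$p{\left(N \right)} = \frac{4 + N}{N}$ ($p{\left(N \right)} = \frac{N - -4}{N} = \frac{N + 4}{N} = \frac{4 + N}{N}$)
$- 919 p{\left(5 \left(-3\right) 1 \right)} = - 919 \frac{4 + 5 \left(-3\right) 1}{5 \left(-3\right) 1} = - 919 \frac{4 - 15}{\left(-15\right) 1} = - 919 \frac{4 - 15}{-15} = - 919 \left(\left(- \frac{1}{15}\right) \left(-11\right)\right) = \left(-919\right) \frac{11}{15} = - \frac{10109}{15}$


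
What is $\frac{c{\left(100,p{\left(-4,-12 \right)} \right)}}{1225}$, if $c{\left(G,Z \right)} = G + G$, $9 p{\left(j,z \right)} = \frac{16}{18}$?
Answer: $\frac{8}{49} \approx 0.16327$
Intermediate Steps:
$p{\left(j,z \right)} = \frac{8}{81}$ ($p{\left(j,z \right)} = \frac{16 \cdot \frac{1}{18}}{9} = \frac{1}{9} \cdot \frac{8}{9} = \frac{8}{81}$)
$c{\left(G,Z \right)} = 2 G$
$\frac{c{\left(100,p{\left(-4,-12 \right)} \right)}}{1225} = \frac{2 \cdot 100}{1225} = 200 \cdot \frac{1}{1225} = \frac{8}{49}$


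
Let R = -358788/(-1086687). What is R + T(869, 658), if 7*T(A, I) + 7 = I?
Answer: 33806893/362229 ≈ 93.330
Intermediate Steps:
T(A, I) = -1 + I/7
R = 119596/362229 (R = -358788*(-1/1086687) = 119596/362229 ≈ 0.33017)
R + T(869, 658) = 119596/362229 + (-1 + (⅐)*658) = 119596/362229 + (-1 + 94) = 119596/362229 + 93 = 33806893/362229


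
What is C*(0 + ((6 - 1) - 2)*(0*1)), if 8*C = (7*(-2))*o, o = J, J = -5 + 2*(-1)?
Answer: 0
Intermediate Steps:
J = -7 (J = -5 - 2 = -7)
o = -7
C = 49/4 (C = ((7*(-2))*(-7))/8 = (-14*(-7))/8 = (1/8)*98 = 49/4 ≈ 12.250)
C*(0 + ((6 - 1) - 2)*(0*1)) = 49*(0 + ((6 - 1) - 2)*(0*1))/4 = 49*(0 + (5 - 2)*0)/4 = 49*(0 + 3*0)/4 = 49*(0 + 0)/4 = (49/4)*0 = 0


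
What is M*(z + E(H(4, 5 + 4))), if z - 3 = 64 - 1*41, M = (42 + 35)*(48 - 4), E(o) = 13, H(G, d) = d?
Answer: 132132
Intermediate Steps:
M = 3388 (M = 77*44 = 3388)
z = 26 (z = 3 + (64 - 1*41) = 3 + (64 - 41) = 3 + 23 = 26)
M*(z + E(H(4, 5 + 4))) = 3388*(26 + 13) = 3388*39 = 132132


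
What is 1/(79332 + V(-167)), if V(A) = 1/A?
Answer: 167/13248443 ≈ 1.2605e-5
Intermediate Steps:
1/(79332 + V(-167)) = 1/(79332 + 1/(-167)) = 1/(79332 - 1/167) = 1/(13248443/167) = 167/13248443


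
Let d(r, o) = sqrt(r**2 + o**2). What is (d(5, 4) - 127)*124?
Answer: -15748 + 124*sqrt(41) ≈ -14954.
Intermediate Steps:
d(r, o) = sqrt(o**2 + r**2)
(d(5, 4) - 127)*124 = (sqrt(4**2 + 5**2) - 127)*124 = (sqrt(16 + 25) - 127)*124 = (sqrt(41) - 127)*124 = (-127 + sqrt(41))*124 = -15748 + 124*sqrt(41)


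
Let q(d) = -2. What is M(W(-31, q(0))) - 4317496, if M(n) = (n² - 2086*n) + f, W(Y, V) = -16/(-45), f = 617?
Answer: -8743181639/2025 ≈ -4.3176e+6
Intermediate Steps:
W(Y, V) = 16/45 (W(Y, V) = -16*(-1/45) = 16/45)
M(n) = 617 + n² - 2086*n (M(n) = (n² - 2086*n) + 617 = 617 + n² - 2086*n)
M(W(-31, q(0))) - 4317496 = (617 + (16/45)² - 2086*16/45) - 4317496 = (617 + 256/2025 - 33376/45) - 4317496 = -252239/2025 - 4317496 = -8743181639/2025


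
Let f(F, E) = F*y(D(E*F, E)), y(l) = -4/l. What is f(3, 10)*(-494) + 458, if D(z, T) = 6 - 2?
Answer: 1940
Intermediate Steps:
D(z, T) = 4
f(F, E) = -F (f(F, E) = F*(-4/4) = F*(-4*1/4) = F*(-1) = -F)
f(3, 10)*(-494) + 458 = -1*3*(-494) + 458 = -3*(-494) + 458 = 1482 + 458 = 1940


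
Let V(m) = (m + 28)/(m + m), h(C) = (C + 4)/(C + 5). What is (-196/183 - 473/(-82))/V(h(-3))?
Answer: 70487/427671 ≈ 0.16482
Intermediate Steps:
h(C) = (4 + C)/(5 + C)
V(m) = (28 + m)/(2*m) (V(m) = (28 + m)/((2*m)) = (28 + m)*(1/(2*m)) = (28 + m)/(2*m))
(-196/183 - 473/(-82))/V(h(-3)) = (-196/183 - 473/(-82))/(((28 + (4 - 3)/(5 - 3))/(2*(((4 - 3)/(5 - 3)))))) = (-196*1/183 - 473*(-1/82))/(((28 + 1/2)/(2*((1/2))))) = (-196/183 + 473/82)/(((28 + (½)*1)/(2*(((½)*1))))) = 70487/(15006*(((28 + ½)/(2*(½))))) = 70487/(15006*(((½)*2*(57/2)))) = 70487/(15006*(57/2)) = (70487/15006)*(2/57) = 70487/427671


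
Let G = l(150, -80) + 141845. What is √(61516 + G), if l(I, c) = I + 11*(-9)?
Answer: 2*√50853 ≈ 451.01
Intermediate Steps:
l(I, c) = -99 + I (l(I, c) = I - 99 = -99 + I)
G = 141896 (G = (-99 + 150) + 141845 = 51 + 141845 = 141896)
√(61516 + G) = √(61516 + 141896) = √203412 = 2*√50853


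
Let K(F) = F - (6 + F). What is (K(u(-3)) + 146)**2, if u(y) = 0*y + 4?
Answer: 19600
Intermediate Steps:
u(y) = 4 (u(y) = 0 + 4 = 4)
K(F) = -6 (K(F) = F + (-6 - F) = -6)
(K(u(-3)) + 146)**2 = (-6 + 146)**2 = 140**2 = 19600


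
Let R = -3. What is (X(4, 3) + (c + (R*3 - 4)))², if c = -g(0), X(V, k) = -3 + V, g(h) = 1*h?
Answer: 144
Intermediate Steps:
g(h) = h
c = 0 (c = -1*0 = 0)
(X(4, 3) + (c + (R*3 - 4)))² = ((-3 + 4) + (0 + (-3*3 - 4)))² = (1 + (0 + (-9 - 4)))² = (1 + (0 - 13))² = (1 - 13)² = (-12)² = 144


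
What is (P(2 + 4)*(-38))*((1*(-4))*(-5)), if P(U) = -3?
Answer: 2280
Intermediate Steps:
(P(2 + 4)*(-38))*((1*(-4))*(-5)) = (-3*(-38))*((1*(-4))*(-5)) = 114*(-4*(-5)) = 114*20 = 2280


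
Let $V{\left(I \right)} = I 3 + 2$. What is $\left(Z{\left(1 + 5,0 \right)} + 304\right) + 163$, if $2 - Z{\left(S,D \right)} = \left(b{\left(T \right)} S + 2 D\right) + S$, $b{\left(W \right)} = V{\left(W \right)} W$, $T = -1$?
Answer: $457$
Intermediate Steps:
$V{\left(I \right)} = 2 + 3 I$ ($V{\left(I \right)} = 3 I + 2 = 2 + 3 I$)
$b{\left(W \right)} = W \left(2 + 3 W\right)$ ($b{\left(W \right)} = \left(2 + 3 W\right) W = W \left(2 + 3 W\right)$)
$Z{\left(S,D \right)} = 2 - 2 D - 2 S$ ($Z{\left(S,D \right)} = 2 - \left(\left(- (2 + 3 \left(-1\right)) S + 2 D\right) + S\right) = 2 - \left(\left(- (2 - 3) S + 2 D\right) + S\right) = 2 - \left(\left(\left(-1\right) \left(-1\right) S + 2 D\right) + S\right) = 2 - \left(\left(1 S + 2 D\right) + S\right) = 2 - \left(\left(S + 2 D\right) + S\right) = 2 - \left(2 D + 2 S\right) = 2 - 2 D - 2 S$)
$\left(Z{\left(1 + 5,0 \right)} + 304\right) + 163 = \left(\left(2 - 0 - 2 \left(1 + 5\right)\right) + 304\right) + 163 = \left(\left(2 + 0 - 12\right) + 304\right) + 163 = \left(-10 + 304\right) + 163 = 294 + 163 = 457$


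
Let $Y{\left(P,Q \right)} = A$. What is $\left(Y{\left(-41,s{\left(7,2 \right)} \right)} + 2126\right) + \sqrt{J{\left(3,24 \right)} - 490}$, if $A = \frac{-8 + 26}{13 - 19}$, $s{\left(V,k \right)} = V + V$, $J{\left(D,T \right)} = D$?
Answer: $2123 + i \sqrt{487} \approx 2123.0 + 22.068 i$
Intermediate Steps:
$s{\left(V,k \right)} = 2 V$
$A = -3$ ($A = \frac{18}{-6} = 18 \left(- \frac{1}{6}\right) = -3$)
$Y{\left(P,Q \right)} = -3$
$\left(Y{\left(-41,s{\left(7,2 \right)} \right)} + 2126\right) + \sqrt{J{\left(3,24 \right)} - 490} = \left(-3 + 2126\right) + \sqrt{3 - 490} = 2123 + \sqrt{-487} = 2123 + i \sqrt{487}$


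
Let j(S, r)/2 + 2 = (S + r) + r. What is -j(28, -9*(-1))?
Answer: -88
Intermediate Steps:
j(S, r) = -4 + 2*S + 4*r (j(S, r) = -4 + 2*((S + r) + r) = -4 + 2*(S + 2*r) = -4 + (2*S + 4*r) = -4 + 2*S + 4*r)
-j(28, -9*(-1)) = -(-4 + 2*28 + 4*(-9*(-1))) = -(-4 + 56 + 4*9) = -(-4 + 56 + 36) = -1*88 = -88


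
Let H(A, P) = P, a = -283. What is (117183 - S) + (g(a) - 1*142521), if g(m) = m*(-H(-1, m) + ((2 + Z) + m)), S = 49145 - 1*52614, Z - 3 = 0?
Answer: -23284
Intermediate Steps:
Z = 3 (Z = 3 + 0 = 3)
S = -3469 (S = 49145 - 52614 = -3469)
g(m) = 5*m (g(m) = m*(-m + ((2 + 3) + m)) = m*(-m + (5 + m)) = m*5 = 5*m)
(117183 - S) + (g(a) - 1*142521) = (117183 - 1*(-3469)) + (5*(-283) - 1*142521) = (117183 + 3469) + (-1415 - 142521) = 120652 - 143936 = -23284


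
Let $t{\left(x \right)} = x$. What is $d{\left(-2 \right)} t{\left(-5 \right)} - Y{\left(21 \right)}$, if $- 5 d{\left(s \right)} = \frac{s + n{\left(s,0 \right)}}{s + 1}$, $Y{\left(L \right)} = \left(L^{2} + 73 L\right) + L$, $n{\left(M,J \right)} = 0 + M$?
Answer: $-1991$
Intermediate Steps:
$n{\left(M,J \right)} = M$
$Y{\left(L \right)} = L^{2} + 74 L$
$d{\left(s \right)} = - \frac{2 s}{5 \left(1 + s\right)}$ ($d{\left(s \right)} = - \frac{\left(s + s\right) \frac{1}{s + 1}}{5} = - \frac{2 s \frac{1}{1 + s}}{5} = - \frac{2 s}{5 \left(1 + s\right)}$)
$d{\left(-2 \right)} t{\left(-5 \right)} - Y{\left(21 \right)} = \left(-2\right) \left(-2\right) \frac{1}{5 + 5 \left(-2\right)} \left(-5\right) - 21 \left(74 + 21\right) = \left(-2\right) \left(-2\right) \frac{1}{5 - 10} \left(-5\right) - 21 \cdot 95 = \left(-2\right) \left(-2\right) \frac{1}{-5} \left(-5\right) - 1995 = \left(-2\right) \left(-2\right) \left(- \frac{1}{5}\right) \left(-5\right) - 1995 = \left(- \frac{4}{5}\right) \left(-5\right) - 1995 = 4 - 1995 = -1991$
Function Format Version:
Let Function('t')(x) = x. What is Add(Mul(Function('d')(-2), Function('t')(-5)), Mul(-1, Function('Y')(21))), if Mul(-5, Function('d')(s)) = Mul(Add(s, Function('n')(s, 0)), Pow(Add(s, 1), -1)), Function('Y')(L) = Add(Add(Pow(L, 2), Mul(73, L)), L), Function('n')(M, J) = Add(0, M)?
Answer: -1991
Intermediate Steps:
Function('n')(M, J) = M
Function('Y')(L) = Add(Pow(L, 2), Mul(74, L))
Function('d')(s) = Mul(Rational(-2, 5), s, Pow(Add(1, s), -1)) (Function('d')(s) = Mul(Rational(-1, 5), Mul(Add(s, s), Pow(Add(s, 1), -1))) = Mul(Rational(-1, 5), Mul(Mul(2, s), Pow(Add(1, s), -1))) = Mul(Rational(-1, 5), Mul(2, s, Pow(Add(1, s), -1))) = Mul(Rational(-2, 5), s, Pow(Add(1, s), -1)))
Add(Mul(Function('d')(-2), Function('t')(-5)), Mul(-1, Function('Y')(21))) = Add(Mul(Mul(-2, -2, Pow(Add(5, Mul(5, -2)), -1)), -5), Mul(-1, Mul(21, Add(74, 21)))) = Add(Mul(Mul(-2, -2, Pow(Add(5, -10), -1)), -5), Mul(-1, Mul(21, 95))) = Add(Mul(Mul(-2, -2, Pow(-5, -1)), -5), Mul(-1, 1995)) = Add(Mul(Mul(-2, -2, Rational(-1, 5)), -5), -1995) = Add(Mul(Rational(-4, 5), -5), -1995) = Add(4, -1995) = -1991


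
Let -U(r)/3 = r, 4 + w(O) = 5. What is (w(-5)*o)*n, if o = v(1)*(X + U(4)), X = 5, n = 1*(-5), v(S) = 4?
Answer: 140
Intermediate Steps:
w(O) = 1 (w(O) = -4 + 5 = 1)
U(r) = -3*r
n = -5
o = -28 (o = 4*(5 - 3*4) = 4*(5 - 12) = 4*(-7) = -28)
(w(-5)*o)*n = (1*(-28))*(-5) = -28*(-5) = 140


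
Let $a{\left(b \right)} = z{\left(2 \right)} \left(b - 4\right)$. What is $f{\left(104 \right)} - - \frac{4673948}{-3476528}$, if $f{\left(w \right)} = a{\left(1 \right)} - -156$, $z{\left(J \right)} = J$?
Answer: $\frac{129201313}{869132} \approx 148.66$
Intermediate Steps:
$a{\left(b \right)} = -8 + 2 b$ ($a{\left(b \right)} = 2 \left(b - 4\right) = 2 \left(-4 + b\right) = -8 + 2 b$)
$f{\left(w \right)} = 150$ ($f{\left(w \right)} = \left(-8 + 2 \cdot 1\right) - -156 = \left(-8 + 2\right) + 156 = -6 + 156 = 150$)
$f{\left(104 \right)} - - \frac{4673948}{-3476528} = 150 - - \frac{4673948}{-3476528} = 150 - \left(-4673948\right) \left(- \frac{1}{3476528}\right) = 150 - \frac{1168487}{869132} = \frac{129201313}{869132}$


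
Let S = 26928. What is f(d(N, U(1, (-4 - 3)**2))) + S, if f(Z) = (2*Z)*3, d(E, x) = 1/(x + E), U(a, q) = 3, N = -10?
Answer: 188490/7 ≈ 26927.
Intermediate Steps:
d(E, x) = 1/(E + x)
f(Z) = 6*Z
f(d(N, U(1, (-4 - 3)**2))) + S = 6/(-10 + 3) + 26928 = 6/(-7) + 26928 = 6*(-1/7) + 26928 = -6/7 + 26928 = 188490/7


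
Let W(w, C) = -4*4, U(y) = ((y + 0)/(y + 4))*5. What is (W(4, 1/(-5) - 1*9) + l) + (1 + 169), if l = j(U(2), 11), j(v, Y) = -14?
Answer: 140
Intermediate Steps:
U(y) = 5*y/(4 + y) (U(y) = (y/(4 + y))*5 = 5*y/(4 + y))
l = -14
W(w, C) = -16
(W(4, 1/(-5) - 1*9) + l) + (1 + 169) = (-16 - 14) + (1 + 169) = -30 + 170 = 140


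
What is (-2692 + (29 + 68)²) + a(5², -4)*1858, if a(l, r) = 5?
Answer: 16007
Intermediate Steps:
(-2692 + (29 + 68)²) + a(5², -4)*1858 = (-2692 + (29 + 68)²) + 5*1858 = (-2692 + 97²) + 9290 = (-2692 + 9409) + 9290 = 6717 + 9290 = 16007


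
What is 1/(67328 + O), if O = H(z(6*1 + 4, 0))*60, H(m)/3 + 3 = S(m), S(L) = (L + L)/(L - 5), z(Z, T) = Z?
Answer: 1/67508 ≈ 1.4813e-5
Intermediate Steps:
S(L) = 2*L/(-5 + L) (S(L) = (2*L)/(-5 + L) = 2*L/(-5 + L))
H(m) = -9 + 6*m/(-5 + m) (H(m) = -9 + 3*(2*m/(-5 + m)) = -9 + 6*m/(-5 + m))
O = 180 (O = (3*(15 - (6*1 + 4))/(-5 + (6*1 + 4)))*60 = (3*(15 - (6 + 4))/(-5 + (6 + 4)))*60 = (3*(15 - 1*10)/(-5 + 10))*60 = (3*(15 - 10)/5)*60 = (3*(⅕)*5)*60 = 3*60 = 180)
1/(67328 + O) = 1/(67328 + 180) = 1/67508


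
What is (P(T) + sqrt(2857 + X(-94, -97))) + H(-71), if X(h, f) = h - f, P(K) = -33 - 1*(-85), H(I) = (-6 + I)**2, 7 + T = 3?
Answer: 5981 + 2*sqrt(715) ≈ 6034.5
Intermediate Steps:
T = -4 (T = -7 + 3 = -4)
P(K) = 52 (P(K) = -33 + 85 = 52)
(P(T) + sqrt(2857 + X(-94, -97))) + H(-71) = (52 + sqrt(2857 + (-94 - 1*(-97)))) + (-6 - 71)**2 = (52 + sqrt(2857 + (-94 + 97))) + (-77)**2 = (52 + sqrt(2857 + 3)) + 5929 = (52 + sqrt(2860)) + 5929 = (52 + 2*sqrt(715)) + 5929 = 5981 + 2*sqrt(715)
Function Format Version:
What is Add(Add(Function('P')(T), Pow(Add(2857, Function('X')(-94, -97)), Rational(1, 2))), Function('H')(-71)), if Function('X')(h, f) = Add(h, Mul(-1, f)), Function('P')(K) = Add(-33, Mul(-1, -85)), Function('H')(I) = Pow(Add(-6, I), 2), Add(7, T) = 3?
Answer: Add(5981, Mul(2, Pow(715, Rational(1, 2)))) ≈ 6034.5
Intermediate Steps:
T = -4 (T = Add(-7, 3) = -4)
Function('P')(K) = 52 (Function('P')(K) = Add(-33, 85) = 52)
Add(Add(Function('P')(T), Pow(Add(2857, Function('X')(-94, -97)), Rational(1, 2))), Function('H')(-71)) = Add(Add(52, Pow(Add(2857, Add(-94, Mul(-1, -97))), Rational(1, 2))), Pow(Add(-6, -71), 2)) = Add(Add(52, Pow(Add(2857, Add(-94, 97)), Rational(1, 2))), Pow(-77, 2)) = Add(Add(52, Pow(Add(2857, 3), Rational(1, 2))), 5929) = Add(Add(52, Pow(2860, Rational(1, 2))), 5929) = Add(Add(52, Mul(2, Pow(715, Rational(1, 2)))), 5929) = Add(5981, Mul(2, Pow(715, Rational(1, 2))))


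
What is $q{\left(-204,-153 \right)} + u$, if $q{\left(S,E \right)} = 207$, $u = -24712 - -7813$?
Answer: $-16692$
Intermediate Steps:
$u = -16899$ ($u = -24712 + 7813 = -16899$)
$q{\left(-204,-153 \right)} + u = 207 - 16899 = -16692$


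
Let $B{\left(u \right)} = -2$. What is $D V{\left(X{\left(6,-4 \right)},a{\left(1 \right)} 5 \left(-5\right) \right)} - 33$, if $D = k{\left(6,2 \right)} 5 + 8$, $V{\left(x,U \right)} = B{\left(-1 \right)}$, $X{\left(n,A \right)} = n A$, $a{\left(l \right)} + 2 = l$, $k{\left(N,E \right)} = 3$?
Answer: $-79$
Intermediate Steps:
$a{\left(l \right)} = -2 + l$
$X{\left(n,A \right)} = A n$
$V{\left(x,U \right)} = -2$
$D = 23$ ($D = 3 \cdot 5 + 8 = 15 + 8 = 23$)
$D V{\left(X{\left(6,-4 \right)},a{\left(1 \right)} 5 \left(-5\right) \right)} - 33 = 23 \left(-2\right) - 33 = -46 - 33 = -79$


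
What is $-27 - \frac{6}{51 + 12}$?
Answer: $- \frac{569}{21} \approx -27.095$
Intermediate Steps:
$-27 - \frac{6}{51 + 12} = -27 - \frac{6}{63} = -27 - \frac{2}{21} = - \frac{569}{21}$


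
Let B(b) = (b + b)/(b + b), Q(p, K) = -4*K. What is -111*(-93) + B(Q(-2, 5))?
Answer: 10324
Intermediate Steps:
B(b) = 1 (B(b) = (2*b)/((2*b)) = (2*b)*(1/(2*b)) = 1)
-111*(-93) + B(Q(-2, 5)) = -111*(-93) + 1 = 10323 + 1 = 10324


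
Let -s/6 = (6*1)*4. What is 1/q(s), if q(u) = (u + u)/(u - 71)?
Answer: 215/288 ≈ 0.74653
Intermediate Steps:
s = -144 (s = -6*6*1*4 = -36*4 = -6*24 = -144)
q(u) = 2*u/(-71 + u) (q(u) = (2*u)/(-71 + u) = 2*u/(-71 + u))
1/q(s) = 1/(2*(-144)/(-71 - 144)) = 1/(2*(-144)/(-215)) = 1/(2*(-144)*(-1/215)) = 1/(288/215) = 215/288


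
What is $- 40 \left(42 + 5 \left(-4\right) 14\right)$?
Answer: $9520$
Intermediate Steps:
$- 40 \left(42 + 5 \left(-4\right) 14\right) = - 40 \left(42 - 280\right) = \left(-40\right) \left(-238\right) = 9520$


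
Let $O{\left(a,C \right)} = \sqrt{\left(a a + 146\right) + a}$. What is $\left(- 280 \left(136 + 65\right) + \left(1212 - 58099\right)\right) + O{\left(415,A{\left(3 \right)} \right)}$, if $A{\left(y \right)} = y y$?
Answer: $-113167 + \sqrt{172786} \approx -1.1275 \cdot 10^{5}$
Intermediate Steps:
$A{\left(y \right)} = y^{2}$
$O{\left(a,C \right)} = \sqrt{146 + a + a^{2}}$ ($O{\left(a,C \right)} = \sqrt{\left(a^{2} + 146\right) + a} = \sqrt{\left(146 + a^{2}\right) + a} = \sqrt{146 + a + a^{2}}$)
$\left(- 280 \left(136 + 65\right) + \left(1212 - 58099\right)\right) + O{\left(415,A{\left(3 \right)} \right)} = \left(- 280 \left(136 + 65\right) + \left(1212 - 58099\right)\right) + \sqrt{146 + 415 + 415^{2}} = \left(- 280 \cdot 201 + \left(1212 - 58099\right)\right) + \sqrt{146 + 415 + 172225} = \left(\left(-1\right) 56280 - 56887\right) + \sqrt{172786} = \left(-56280 - 56887\right) + \sqrt{172786} = -113167 + \sqrt{172786}$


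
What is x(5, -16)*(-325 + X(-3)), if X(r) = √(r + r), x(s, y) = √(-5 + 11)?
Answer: -325*√6 + 6*I ≈ -796.08 + 6.0*I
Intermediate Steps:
x(s, y) = √6
X(r) = √2*√r (X(r) = √(2*r) = √2*√r)
x(5, -16)*(-325 + X(-3)) = √6*(-325 + √2*√(-3)) = √6*(-325 + √2*(I*√3)) = √6*(-325 + I*√6)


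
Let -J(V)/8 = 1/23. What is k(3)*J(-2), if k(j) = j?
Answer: -24/23 ≈ -1.0435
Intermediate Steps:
J(V) = -8/23
k(3)*J(-2) = 3*(-8/23) = -24/23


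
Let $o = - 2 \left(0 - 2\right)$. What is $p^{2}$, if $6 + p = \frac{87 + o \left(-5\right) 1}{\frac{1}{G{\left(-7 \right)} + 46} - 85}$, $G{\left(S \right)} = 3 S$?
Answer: $\frac{207907561}{4511376} \approx 46.085$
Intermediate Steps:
$o = 4$ ($o = \left(-2\right) \left(-2\right) = 4$)
$p = - \frac{14419}{2124}$ ($p = -6 + \frac{87 + 4 \left(-5\right) 1}{\frac{1}{3 \left(-7\right) + 46} - 85} = -6 + \frac{87 - 20}{\frac{1}{-21 + 46} - 85} = -6 + \frac{87 - 20}{\frac{1}{25} - 85} = -6 + \frac{67}{\frac{1}{25} - 85} = -6 + \frac{67}{- \frac{2124}{25}} = -6 + 67 \left(- \frac{25}{2124}\right) = -6 - \frac{1675}{2124} = - \frac{14419}{2124} \approx -6.7886$)
$p^{2} = \left(- \frac{14419}{2124}\right)^{2} = \frac{207907561}{4511376}$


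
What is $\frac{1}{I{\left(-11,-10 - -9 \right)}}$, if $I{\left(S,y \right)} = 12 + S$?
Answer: $1$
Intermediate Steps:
$\frac{1}{I{\left(-11,-10 - -9 \right)}} = \frac{1}{12 - 11} = 1^{-1} = 1$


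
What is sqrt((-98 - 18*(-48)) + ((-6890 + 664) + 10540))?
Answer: 2*sqrt(1270) ≈ 71.274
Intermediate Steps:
sqrt((-98 - 18*(-48)) + ((-6890 + 664) + 10540)) = sqrt((-98 + 864) + (-6226 + 10540)) = sqrt(766 + 4314) = sqrt(5080) = 2*sqrt(1270)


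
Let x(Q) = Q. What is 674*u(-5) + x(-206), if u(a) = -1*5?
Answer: -3576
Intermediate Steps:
u(a) = -5
674*u(-5) + x(-206) = 674*(-5) - 206 = -3370 - 206 = -3576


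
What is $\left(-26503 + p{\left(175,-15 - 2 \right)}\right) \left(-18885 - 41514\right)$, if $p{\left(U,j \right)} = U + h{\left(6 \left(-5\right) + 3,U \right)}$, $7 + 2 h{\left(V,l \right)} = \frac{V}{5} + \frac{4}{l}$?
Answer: $\frac{278347764717}{175} \approx 1.5906 \cdot 10^{9}$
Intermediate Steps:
$h{\left(V,l \right)} = - \frac{7}{2} + \frac{2}{l} + \frac{V}{10}$ ($h{\left(V,l \right)} = - \frac{7}{2} + \frac{\frac{V}{5} + \frac{4}{l}}{2} = - \frac{7}{2} + \frac{\frac{4}{l} + \frac{V}{5}}{2} = - \frac{7}{2} + \left(\frac{2}{l} + \frac{V}{10}\right) = - \frac{7}{2} + \frac{2}{l} + \frac{V}{10}$)
$p{\left(U,j \right)} = U + \frac{20 - 62 U}{10 U}$ ($p{\left(U,j \right)} = U + \frac{20 + U \left(-35 + \left(6 \left(-5\right) + 3\right)\right)}{10 U} = U + \frac{20 + U \left(-35 + \left(-30 + 3\right)\right)}{10 U} = U + \frac{20 + U \left(-35 - 27\right)}{10 U} = U + \frac{20 + U \left(-62\right)}{10 U} = U + \frac{20 - 62 U}{10 U}$)
$\left(-26503 + p{\left(175,-15 - 2 \right)}\right) \left(-18885 - 41514\right) = \left(-26503 + \left(- \frac{31}{5} + 175 + \frac{2}{175}\right)\right) \left(-18885 - 41514\right) = \left(-26503 + \left(- \frac{31}{5} + 175 + 2 \cdot \frac{1}{175}\right)\right) \left(-60399\right) = \left(-26503 + \left(- \frac{31}{5} + 175 + \frac{2}{175}\right)\right) \left(-60399\right) = \left(-26503 + \frac{29542}{175}\right) \left(-60399\right) = \left(- \frac{4608483}{175}\right) \left(-60399\right) = \frac{278347764717}{175}$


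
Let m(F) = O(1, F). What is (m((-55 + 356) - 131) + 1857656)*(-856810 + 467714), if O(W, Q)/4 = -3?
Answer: -722801849824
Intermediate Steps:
O(W, Q) = -12 (O(W, Q) = 4*(-3) = -12)
m(F) = -12
(m((-55 + 356) - 131) + 1857656)*(-856810 + 467714) = (-12 + 1857656)*(-856810 + 467714) = 1857644*(-389096) = -722801849824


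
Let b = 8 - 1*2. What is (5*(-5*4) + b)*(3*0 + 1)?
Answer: -94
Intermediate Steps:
b = 6 (b = 8 - 2 = 6)
(5*(-5*4) + b)*(3*0 + 1) = (5*(-5*4) + 6)*(3*0 + 1) = (5*(-20) + 6)*(0 + 1) = (-100 + 6)*1 = -94*1 = -94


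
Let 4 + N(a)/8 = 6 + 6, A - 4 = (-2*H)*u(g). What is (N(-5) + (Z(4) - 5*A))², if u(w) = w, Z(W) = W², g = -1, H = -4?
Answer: 10000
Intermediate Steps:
A = -4 (A = 4 - 2*(-4)*(-1) = 4 + 8*(-1) = 4 - 8 = -4)
N(a) = 64 (N(a) = -32 + 8*(6 + 6) = -32 + 8*12 = -32 + 96 = 64)
(N(-5) + (Z(4) - 5*A))² = (64 + (4² - 5*(-4)))² = (64 + (16 + 20))² = (64 + 36)² = 100² = 10000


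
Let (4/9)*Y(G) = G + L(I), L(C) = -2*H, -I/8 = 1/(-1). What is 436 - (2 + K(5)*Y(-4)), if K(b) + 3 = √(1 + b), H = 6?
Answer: 326 + 36*√6 ≈ 414.18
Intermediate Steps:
I = 8 (I = -8/(-1) = -8*(-1) = 8)
K(b) = -3 + √(1 + b)
L(C) = -12 (L(C) = -2*6 = -12)
Y(G) = -27 + 9*G/4 (Y(G) = 9*(G - 12)/4 = 9*(-12 + G)/4 = -27 + 9*G/4)
436 - (2 + K(5)*Y(-4)) = 436 - (2 + (-3 + √(1 + 5))*(-27 + (9/4)*(-4))) = 436 - (2 + (-3 + √6)*(-27 - 9)) = 436 - (2 + (-3 + √6)*(-36)) = 436 - (2 + (108 - 36*√6)) = 436 - (110 - 36*√6) = 436 + (-110 + 36*√6) = 326 + 36*√6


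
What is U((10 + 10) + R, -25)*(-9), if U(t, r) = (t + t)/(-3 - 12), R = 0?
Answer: 24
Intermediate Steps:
U(t, r) = -2*t/15 (U(t, r) = (2*t)/(-15) = (2*t)*(-1/15) = -2*t/15)
U((10 + 10) + R, -25)*(-9) = -2*((10 + 10) + 0)/15*(-9) = -2*(20 + 0)/15*(-9) = -2/15*20*(-9) = -8/3*(-9) = 24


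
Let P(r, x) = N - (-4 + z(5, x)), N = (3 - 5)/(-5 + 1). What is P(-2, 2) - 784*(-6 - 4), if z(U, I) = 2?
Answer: 15685/2 ≈ 7842.5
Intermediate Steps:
N = 1/2 (N = -2/(-4) = -2*(-1/4) = 1/2 ≈ 0.50000)
P(r, x) = 5/2 (P(r, x) = 1/2 - (-4 + 2) = 1/2 - 1*(-2) = 1/2 + 2 = 5/2)
P(-2, 2) - 784*(-6 - 4) = 5/2 - 784*(-6 - 4) = 5/2 - 784*(-10) = 5/2 - 112*(-70) = 5/2 + 7840 = 15685/2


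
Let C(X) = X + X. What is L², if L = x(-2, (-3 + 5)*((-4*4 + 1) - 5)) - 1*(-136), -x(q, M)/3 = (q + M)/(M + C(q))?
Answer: 8579041/484 ≈ 17725.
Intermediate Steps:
C(X) = 2*X
x(q, M) = -3*(M + q)/(M + 2*q) (x(q, M) = -3*(q + M)/(M + 2*q) = -3*(M + q)/(M + 2*q))
L = 2929/22 (L = 3*(-(-3 + 5)*((-4*4 + 1) - 5) - 1*(-2))/((-3 + 5)*((-4*4 + 1) - 5) + 2*(-2)) - 1*(-136) = 3*(-2*((-16 + 1) - 5) + 2)/(2*((-16 + 1) - 5) - 4) + 136 = 3*(-2*(-15 - 5) + 2)/(2*(-15 - 5) - 4) + 136 = 3*(-2*(-20) + 2)/(2*(-20) - 4) + 136 = 3*(-1*(-40) + 2)/(-40 - 4) + 136 = 3*(40 + 2)/(-44) + 136 = 3*(-1/44)*42 + 136 = -63/22 + 136 = 2929/22 ≈ 133.14)
L² = (2929/22)² = 8579041/484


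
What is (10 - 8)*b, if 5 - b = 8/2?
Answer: 2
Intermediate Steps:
b = 1 (b = 5 - 8/2 = 5 - 1*4 = 5 - 4 = 1)
(10 - 8)*b = (10 - 8)*1 = 2*1 = 2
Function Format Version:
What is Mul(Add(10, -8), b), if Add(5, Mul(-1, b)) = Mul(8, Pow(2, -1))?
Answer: 2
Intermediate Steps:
b = 1 (b = Add(5, Mul(-1, Mul(8, Pow(2, -1)))) = Add(5, Mul(-1, Mul(8, Rational(1, 2)))) = Add(5, Mul(-1, 4)) = Add(5, -4) = 1)
Mul(Add(10, -8), b) = Mul(Add(10, -8), 1) = Mul(2, 1) = 2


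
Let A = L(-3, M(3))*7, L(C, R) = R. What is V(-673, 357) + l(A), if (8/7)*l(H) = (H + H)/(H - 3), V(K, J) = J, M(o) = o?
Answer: 8617/24 ≈ 359.04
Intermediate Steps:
A = 21 (A = 3*7 = 21)
l(H) = 7*H/(4*(-3 + H)) (l(H) = 7*((H + H)/(H - 3))/8 = 7*((2*H)/(-3 + H))/8 = 7*(2*H/(-3 + H))/8 = 7*H/(4*(-3 + H)))
V(-673, 357) + l(A) = 357 + (7/4)*21/(-3 + 21) = 357 + (7/4)*21/18 = 357 + (7/4)*21*(1/18) = 357 + 49/24 = 8617/24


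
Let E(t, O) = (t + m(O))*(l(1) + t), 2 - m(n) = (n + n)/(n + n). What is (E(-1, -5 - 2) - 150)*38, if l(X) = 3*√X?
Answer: -5700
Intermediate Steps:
m(n) = 1 (m(n) = 2 - (n + n)/(n + n) = 2 - 2*n/(2*n) = 2 - 2*n*1/(2*n) = 2 - 1*1 = 2 - 1 = 1)
E(t, O) = (1 + t)*(3 + t) (E(t, O) = (t + 1)*(3*√1 + t) = (1 + t)*(3*1 + t) = (1 + t)*(3 + t))
(E(-1, -5 - 2) - 150)*38 = ((3 + (-1)² + 4*(-1)) - 150)*38 = ((3 + 1 - 4) - 150)*38 = (0 - 150)*38 = -150*38 = -5700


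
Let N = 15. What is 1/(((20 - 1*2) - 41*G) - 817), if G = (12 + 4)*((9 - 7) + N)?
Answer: -1/11951 ≈ -8.3675e-5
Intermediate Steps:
G = 272 (G = (12 + 4)*((9 - 7) + 15) = 16*(2 + 15) = 16*17 = 272)
1/(((20 - 1*2) - 41*G) - 817) = 1/(((20 - 1*2) - 41*272) - 817) = 1/(((20 - 2) - 11152) - 817) = 1/((18 - 11152) - 817) = 1/(-11134 - 817) = 1/(-11951) = -1/11951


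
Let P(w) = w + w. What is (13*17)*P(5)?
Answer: 2210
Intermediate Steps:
P(w) = 2*w
(13*17)*P(5) = (13*17)*(2*5) = 221*10 = 2210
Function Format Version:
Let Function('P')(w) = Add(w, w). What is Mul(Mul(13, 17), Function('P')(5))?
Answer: 2210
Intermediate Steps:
Function('P')(w) = Mul(2, w)
Mul(Mul(13, 17), Function('P')(5)) = Mul(Mul(13, 17), Mul(2, 5)) = Mul(221, 10) = 2210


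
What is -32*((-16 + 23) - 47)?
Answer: 1280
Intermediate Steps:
-32*((-16 + 23) - 47) = -32*(7 - 47) = -32*(-40) = 1280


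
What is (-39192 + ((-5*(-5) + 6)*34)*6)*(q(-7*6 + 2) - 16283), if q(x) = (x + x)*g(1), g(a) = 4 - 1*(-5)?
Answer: 558854604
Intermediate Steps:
g(a) = 9 (g(a) = 4 + 5 = 9)
q(x) = 18*x (q(x) = (x + x)*9 = (2*x)*9 = 18*x)
(-39192 + ((-5*(-5) + 6)*34)*6)*(q(-7*6 + 2) - 16283) = (-39192 + ((-5*(-5) + 6)*34)*6)*(18*(-7*6 + 2) - 16283) = (-39192 + ((25 + 6)*34)*6)*(18*(-42 + 2) - 16283) = (-39192 + (31*34)*6)*(18*(-40) - 16283) = (-39192 + 1054*6)*(-720 - 16283) = (-39192 + 6324)*(-17003) = -32868*(-17003) = 558854604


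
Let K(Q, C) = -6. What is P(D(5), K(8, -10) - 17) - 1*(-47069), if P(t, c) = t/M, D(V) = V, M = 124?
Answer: 5836561/124 ≈ 47069.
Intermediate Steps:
P(t, c) = t/124
P(D(5), K(8, -10) - 17) - 1*(-47069) = (1/124)*5 - 1*(-47069) = 5/124 + 47069 = 5836561/124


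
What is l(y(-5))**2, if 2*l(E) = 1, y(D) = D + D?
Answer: 1/4 ≈ 0.25000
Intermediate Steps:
y(D) = 2*D
l(E) = 1/2 (l(E) = (1/2)*1 = 1/2)
l(y(-5))**2 = (1/2)**2 = 1/4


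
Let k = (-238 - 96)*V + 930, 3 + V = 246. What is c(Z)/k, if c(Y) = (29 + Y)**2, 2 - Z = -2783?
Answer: -659883/6686 ≈ -98.696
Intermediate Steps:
V = 243 (V = -3 + 246 = 243)
Z = 2785 (Z = 2 - 1*(-2783) = 2 + 2783 = 2785)
k = -80232 (k = (-238 - 96)*243 + 930 = -334*243 + 930 = -81162 + 930 = -80232)
c(Z)/k = (29 + 2785)**2/(-80232) = 2814**2*(-1/80232) = 7918596*(-1/80232) = -659883/6686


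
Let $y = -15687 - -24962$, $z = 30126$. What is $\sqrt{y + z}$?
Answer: $31 \sqrt{41} \approx 198.5$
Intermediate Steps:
$y = 9275$ ($y = -15687 + 24962 = 9275$)
$\sqrt{y + z} = \sqrt{9275 + 30126} = \sqrt{39401} = 31 \sqrt{41}$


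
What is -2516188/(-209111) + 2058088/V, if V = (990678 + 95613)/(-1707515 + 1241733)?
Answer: -200455325612439868/227155397301 ≈ -8.8246e+5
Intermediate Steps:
V = -1086291/465782 (V = 1086291/(-465782) = 1086291*(-1/465782) = -1086291/465782 ≈ -2.3322)
-2516188/(-209111) + 2058088/V = -2516188/(-209111) + 2058088/(-1086291/465782) = -2516188*(-1/209111) + 2058088*(-465782/1086291) = 2516188/209111 - 958620344816/1086291 = -200455325612439868/227155397301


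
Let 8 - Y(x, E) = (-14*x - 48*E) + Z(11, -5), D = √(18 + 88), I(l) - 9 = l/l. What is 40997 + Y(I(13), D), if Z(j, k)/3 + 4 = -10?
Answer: 41187 + 48*√106 ≈ 41681.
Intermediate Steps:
I(l) = 10 (I(l) = 9 + l/l = 9 + 1 = 10)
D = √106 ≈ 10.296
Z(j, k) = -42 (Z(j, k) = -12 + 3*(-10) = -12 - 30 = -42)
Y(x, E) = 50 + 14*x + 48*E (Y(x, E) = 8 - ((-14*x - 48*E) - 42) = 8 - ((-48*E - 14*x) - 42) = 8 - (-42 - 48*E - 14*x) = 8 + (42 + 14*x + 48*E) = 50 + 14*x + 48*E)
40997 + Y(I(13), D) = 40997 + (50 + 14*10 + 48*√106) = 40997 + (50 + 140 + 48*√106) = 40997 + (190 + 48*√106) = 41187 + 48*√106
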